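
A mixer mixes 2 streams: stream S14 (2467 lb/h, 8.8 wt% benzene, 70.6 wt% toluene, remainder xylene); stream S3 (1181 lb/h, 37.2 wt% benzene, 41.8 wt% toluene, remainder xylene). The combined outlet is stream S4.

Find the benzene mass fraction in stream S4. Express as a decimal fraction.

Total flow out = 2467 + 1181 = 3648 lb/h.
benzene in = 2467×0.088 + 1181×0.372 = 656.43 lb/h.
benzene mass fraction in S4 = 656.43/3648 = 0.180.

0.180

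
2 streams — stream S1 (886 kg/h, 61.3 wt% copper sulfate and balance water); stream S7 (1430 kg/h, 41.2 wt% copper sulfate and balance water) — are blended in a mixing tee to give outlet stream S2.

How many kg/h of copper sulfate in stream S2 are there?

copper sulfate out = copper sulfate in = 886×0.613 + 1430×0.412 = 1132.3 kg/h.

1132 kg/h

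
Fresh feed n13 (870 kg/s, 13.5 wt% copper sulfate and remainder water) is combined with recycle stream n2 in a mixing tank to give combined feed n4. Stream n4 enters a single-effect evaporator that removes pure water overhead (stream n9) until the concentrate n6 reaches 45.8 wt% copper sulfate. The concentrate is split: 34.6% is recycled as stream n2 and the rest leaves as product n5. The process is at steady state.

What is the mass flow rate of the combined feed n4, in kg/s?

1006 kg/s

Overall copper sulfate balance (none leaves overhead): copper sulfate in fresh feed = copper sulfate in product, i.e. 870×0.135 = (1−0.346)·n6·0.458.
n6 = 117.45/(0.458×0.654) = 392.11 kg/s.
Recycle n2 = 0.346×392.11 = 135.67 kg/s.
Combined feed n4 = 870 + 135.67 = 1005.7 kg/s.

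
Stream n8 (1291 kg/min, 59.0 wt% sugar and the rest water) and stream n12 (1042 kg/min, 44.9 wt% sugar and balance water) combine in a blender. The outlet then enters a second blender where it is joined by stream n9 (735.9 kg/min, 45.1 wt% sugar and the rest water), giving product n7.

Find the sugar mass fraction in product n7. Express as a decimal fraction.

Overall, product flow = 3068.9 kg/min.
sugar in = 1291×0.590 + 1042×0.449 + 735.9×0.451 = 1561.4 kg/min.
sugar fraction in n7 = 0.509.

0.509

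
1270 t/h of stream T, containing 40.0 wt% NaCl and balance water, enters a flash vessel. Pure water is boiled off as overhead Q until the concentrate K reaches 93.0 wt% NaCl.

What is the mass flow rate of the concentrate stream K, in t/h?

546.2 t/h

NaCl is conserved: 1270×0.400 = 508 t/h all reports to the concentrate.
Concentrate = 508/(target fraction) = 546.24 t/h.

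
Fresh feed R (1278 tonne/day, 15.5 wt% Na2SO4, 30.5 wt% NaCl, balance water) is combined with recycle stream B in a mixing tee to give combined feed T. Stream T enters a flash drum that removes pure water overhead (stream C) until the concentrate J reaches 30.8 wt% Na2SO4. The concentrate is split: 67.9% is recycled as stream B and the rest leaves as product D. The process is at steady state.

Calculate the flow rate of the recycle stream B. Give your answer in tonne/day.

Overall Na2SO4 balance (none leaves overhead): Na2SO4 in fresh feed = Na2SO4 in product, i.e. 1278×0.155 = (1−0.679)·J·0.308.
J = 198.09/(0.308×0.321) = 2003.6 tonne/day.
Recycle B = 0.679×2003.6 = 1360.4 tonne/day.

1360 tonne/day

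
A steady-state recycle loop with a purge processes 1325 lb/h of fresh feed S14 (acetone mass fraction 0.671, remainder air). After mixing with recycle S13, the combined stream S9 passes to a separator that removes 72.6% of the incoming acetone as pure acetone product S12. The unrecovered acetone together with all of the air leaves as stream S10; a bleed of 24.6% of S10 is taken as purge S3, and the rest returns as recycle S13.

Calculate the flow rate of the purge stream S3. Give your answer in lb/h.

air enters only via S14 and leaves only via the purge: 1325×0.329 = 0.246×(air in S10), and the separator passes all air, so air in S9 = air in S10 = 1772.1 lb/h.
acetone in S9: m_A = 1325×0.671 + (1−0.246)·(1−0.726)·m_A, so m_A = 889.08/0.7934 = 1120.6 lb/h.
S10 = (1−0.726)×1120.6 + 1772.1 = 2079.1 lb/h.
Purge S3 = 0.246×2079.1 = 511.46 lb/h.

511.5 lb/h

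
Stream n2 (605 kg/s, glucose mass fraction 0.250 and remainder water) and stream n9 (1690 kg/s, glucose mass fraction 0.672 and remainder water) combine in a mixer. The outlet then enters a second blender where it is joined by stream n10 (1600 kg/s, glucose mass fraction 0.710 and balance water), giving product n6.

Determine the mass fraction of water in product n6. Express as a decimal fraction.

0.378

Overall, product flow = 3895 kg/s.
water in = 605×0.750 + 1690×0.328 + 1600×0.290 = 1472.1 kg/s.
water fraction in n6 = 0.378.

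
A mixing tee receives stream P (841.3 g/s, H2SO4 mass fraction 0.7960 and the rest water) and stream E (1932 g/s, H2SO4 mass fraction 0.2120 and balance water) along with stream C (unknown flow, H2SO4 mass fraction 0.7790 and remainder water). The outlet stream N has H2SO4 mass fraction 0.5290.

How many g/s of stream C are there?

Let C be the unknown flow. Total out = 2773.3 + C.
H2SO4 balance: 1079.3 + 0.779·C = 0.529·(2773.3 + C)
(0.779 − 0.529)·C = 0.529×2773.3 − 1079.3 = 387.82
C = 387.82 / 0.250 = 1551.3 g/s

1551 g/s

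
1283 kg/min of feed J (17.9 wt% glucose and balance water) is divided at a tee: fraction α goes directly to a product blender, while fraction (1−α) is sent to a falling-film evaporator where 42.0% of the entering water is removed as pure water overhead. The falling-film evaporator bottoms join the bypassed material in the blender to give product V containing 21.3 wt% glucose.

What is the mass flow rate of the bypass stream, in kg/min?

689.1 kg/min

All 1283×0.179 = 229.66 kg/min of glucose reaches V, so V = 229.66/0.213 = 1078.2 kg/min and vapour = 204.8 kg/min.
The evaporator receives (1−α)·1283 of feed at 0.821 water and removes 0.420 of that water:
0.420×0.821×(1−α)×1283 = 204.8
(1−α) = 204.8/442.4 = 0.4629;  α = 0.5371.
Bypass flow = 0.5371×1283 = 689.07 kg/min.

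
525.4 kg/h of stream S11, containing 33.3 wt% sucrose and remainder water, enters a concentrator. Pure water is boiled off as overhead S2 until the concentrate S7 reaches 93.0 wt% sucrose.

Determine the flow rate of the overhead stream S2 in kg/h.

sucrose is conserved: 525.4×0.333 = 174.96 kg/h all reports to the concentrate.
Concentrate = 174.96/(target fraction) = 188.13 kg/h.
Overhead = 525.4 − 188.13 = 337.27 kg/h.

337.3 kg/h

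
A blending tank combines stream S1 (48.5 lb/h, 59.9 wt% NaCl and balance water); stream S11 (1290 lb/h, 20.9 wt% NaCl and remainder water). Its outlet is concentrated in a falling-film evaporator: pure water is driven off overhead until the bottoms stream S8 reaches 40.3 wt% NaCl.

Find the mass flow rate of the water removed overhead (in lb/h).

NaCl entering = 48.5×0.599 + 1290×0.209 = 298.66 lb/h.
All NaCl reports to S8, so S8 = 298.66/0.403 = 741.1 lb/h.
Total feed = 1338.5 lb/h; overhead = 1338.5 − 741.1 = 597.4 lb/h.

597.4 lb/h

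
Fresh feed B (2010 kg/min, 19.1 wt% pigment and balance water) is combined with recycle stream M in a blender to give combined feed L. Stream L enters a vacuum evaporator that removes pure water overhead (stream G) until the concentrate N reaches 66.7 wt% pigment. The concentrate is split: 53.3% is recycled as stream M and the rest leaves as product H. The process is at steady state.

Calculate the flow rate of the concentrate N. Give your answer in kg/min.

1232 kg/min

Overall pigment balance (none leaves overhead): pigment in fresh feed = pigment in product, i.e. 2010×0.191 = (1−0.533)·N·0.667.
N = 383.91/(0.667×0.467) = 1232.5 kg/min.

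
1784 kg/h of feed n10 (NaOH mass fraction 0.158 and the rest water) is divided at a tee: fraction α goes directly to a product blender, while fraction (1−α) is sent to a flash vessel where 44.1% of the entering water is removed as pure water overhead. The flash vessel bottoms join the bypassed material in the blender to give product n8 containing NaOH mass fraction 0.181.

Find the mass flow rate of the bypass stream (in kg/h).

All 1784×0.158 = 281.87 kg/h of NaOH reaches n8, so n8 = 281.87/0.181 = 1557.3 kg/h and vapour = 226.7 kg/h.
The evaporator receives (1−α)·1784 of feed at 0.842 water and removes 0.441 of that water:
0.441×0.842×(1−α)×1784 = 226.7
(1−α) = 226.7/662.44 = 0.3422;  α = 0.6578.
Bypass flow = 0.6578×1784 = 1173.5 kg/h.

1173 kg/h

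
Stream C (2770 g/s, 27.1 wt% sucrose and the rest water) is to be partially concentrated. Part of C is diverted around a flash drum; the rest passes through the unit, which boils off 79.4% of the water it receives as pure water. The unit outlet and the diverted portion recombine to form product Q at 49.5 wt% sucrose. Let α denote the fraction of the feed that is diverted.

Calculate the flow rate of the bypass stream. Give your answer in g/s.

604.4 g/s

All 2770×0.271 = 750.67 g/s of sucrose reaches Q, so Q = 750.67/0.495 = 1516.5 g/s and vapour = 1253.5 g/s.
The evaporator receives (1−α)·2770 of feed at 0.729 water and removes 0.794 of that water:
0.794×0.729×(1−α)×2770 = 1253.5
(1−α) = 1253.5/1603.3 = 0.7818;  α = 0.2182.
Bypass flow = 0.2182×2770 = 604.42 g/s.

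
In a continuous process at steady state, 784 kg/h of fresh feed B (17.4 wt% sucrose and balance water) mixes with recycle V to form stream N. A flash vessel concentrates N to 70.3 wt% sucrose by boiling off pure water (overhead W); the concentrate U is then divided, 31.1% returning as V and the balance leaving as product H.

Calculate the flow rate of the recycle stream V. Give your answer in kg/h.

87.59 kg/h

Overall sucrose balance (none leaves overhead): sucrose in fresh feed = sucrose in product, i.e. 784×0.174 = (1−0.311)·U·0.703.
U = 136.42/(0.703×0.689) = 281.64 kg/h.
Recycle V = 0.311×281.64 = 87.589 kg/h.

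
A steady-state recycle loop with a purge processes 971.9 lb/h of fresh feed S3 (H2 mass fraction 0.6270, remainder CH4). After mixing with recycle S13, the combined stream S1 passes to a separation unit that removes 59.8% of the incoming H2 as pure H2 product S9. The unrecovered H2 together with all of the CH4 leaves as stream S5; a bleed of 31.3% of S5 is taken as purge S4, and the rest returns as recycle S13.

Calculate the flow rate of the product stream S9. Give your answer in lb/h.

H2 in S1: m_A = 971.9×0.627 + (1−0.313)·(1−0.598)·m_A, so m_A = 609.38/0.7238 = 841.89 lb/h.
Product S9 = 0.598×841.89 = 503.45 lb/h.

503.4 lb/h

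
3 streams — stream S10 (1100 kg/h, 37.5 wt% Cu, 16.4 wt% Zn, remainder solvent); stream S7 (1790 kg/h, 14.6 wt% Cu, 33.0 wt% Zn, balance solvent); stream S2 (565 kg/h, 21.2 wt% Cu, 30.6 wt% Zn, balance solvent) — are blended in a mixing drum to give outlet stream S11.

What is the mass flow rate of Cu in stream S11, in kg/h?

Cu out = Cu in = 1100×0.375 + 1790×0.146 + 565×0.212 = 793.62 kg/h.

793.6 kg/h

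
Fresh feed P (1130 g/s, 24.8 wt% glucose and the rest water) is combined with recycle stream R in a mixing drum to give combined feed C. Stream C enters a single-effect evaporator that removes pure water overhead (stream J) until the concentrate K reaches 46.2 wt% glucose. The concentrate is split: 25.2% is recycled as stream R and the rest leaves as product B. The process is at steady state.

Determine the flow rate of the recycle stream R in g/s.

204.4 g/s

Overall glucose balance (none leaves overhead): glucose in fresh feed = glucose in product, i.e. 1130×0.248 = (1−0.252)·K·0.462.
K = 280.24/(0.462×0.748) = 810.94 g/s.
Recycle R = 0.252×810.94 = 204.36 g/s.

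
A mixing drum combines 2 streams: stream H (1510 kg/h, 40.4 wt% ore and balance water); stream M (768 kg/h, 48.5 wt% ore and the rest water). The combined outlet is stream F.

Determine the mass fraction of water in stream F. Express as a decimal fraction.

0.569

Total flow out = 1510 + 768 = 2278 kg/h.
water in = 1510×0.596 + 768×0.515 = 1295.5 kg/h.
water mass fraction in F = 1295.5/2278 = 0.569.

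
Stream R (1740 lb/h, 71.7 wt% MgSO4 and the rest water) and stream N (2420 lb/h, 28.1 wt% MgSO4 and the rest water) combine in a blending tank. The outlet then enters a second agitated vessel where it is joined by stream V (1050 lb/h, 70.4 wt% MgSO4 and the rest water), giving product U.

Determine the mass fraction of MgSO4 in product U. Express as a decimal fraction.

0.512

Overall, product flow = 5210 lb/h.
MgSO4 in = 1740×0.717 + 2420×0.281 + 1050×0.704 = 2666.8 lb/h.
MgSO4 fraction in U = 0.512.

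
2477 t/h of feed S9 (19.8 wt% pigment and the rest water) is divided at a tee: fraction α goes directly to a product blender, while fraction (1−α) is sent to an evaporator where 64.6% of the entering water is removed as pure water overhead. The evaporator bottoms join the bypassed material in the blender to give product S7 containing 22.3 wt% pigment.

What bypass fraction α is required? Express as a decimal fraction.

0.784

All 2477×0.198 = 490.45 t/h of pigment reaches S7, so S7 = 490.45/0.223 = 2199.3 t/h and vapour = 277.69 t/h.
The evaporator receives (1−α)·2477 of feed at 0.802 water and removes 0.646 of that water:
0.646×0.802×(1−α)×2477 = 277.69
(1−α) = 277.69/1283.3 = 0.2164;  α = 0.7836.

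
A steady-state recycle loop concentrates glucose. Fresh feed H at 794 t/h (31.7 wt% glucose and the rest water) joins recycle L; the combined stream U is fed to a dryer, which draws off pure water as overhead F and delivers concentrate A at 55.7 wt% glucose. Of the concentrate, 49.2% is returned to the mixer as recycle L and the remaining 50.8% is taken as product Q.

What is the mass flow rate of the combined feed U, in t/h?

Overall glucose balance (none leaves overhead): glucose in fresh feed = glucose in product, i.e. 794×0.317 = (1−0.492)·A·0.557.
A = 251.7/(0.557×0.508) = 889.53 t/h.
Recycle L = 0.492×889.53 = 437.65 t/h.
Combined feed U = 794 + 437.65 = 1231.6 t/h.

1232 t/h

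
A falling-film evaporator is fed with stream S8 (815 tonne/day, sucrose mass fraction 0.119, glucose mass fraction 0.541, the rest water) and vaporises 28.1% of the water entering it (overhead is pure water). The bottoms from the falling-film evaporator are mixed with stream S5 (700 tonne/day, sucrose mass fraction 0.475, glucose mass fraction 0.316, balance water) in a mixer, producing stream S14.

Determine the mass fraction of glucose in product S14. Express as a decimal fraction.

Vapour removed = 0.281×0.340×815 = 77.865 tonne/day; concentrate = 737.13 tonne/day.
glucose reaching the mixer = 440.92 (from concentrate) + 700×0.316 = 662.12 tonne/day.
Product flow = 737.13 + 700 = 1437.1 tonne/day; glucose fraction = 0.461.

0.461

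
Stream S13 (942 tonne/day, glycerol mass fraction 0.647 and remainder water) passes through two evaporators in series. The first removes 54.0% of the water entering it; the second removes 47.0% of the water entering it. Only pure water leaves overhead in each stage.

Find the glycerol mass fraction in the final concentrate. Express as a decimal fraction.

water in feed = 942×0.353 = 332.53 tonne/day.
After stage 1: water left = (1−0.540)×332.53 = 152.96; stream total = 762.44 tonne/day.
After stage 2: water left = (1−0.470)×152.96 = 81.07; final concentrate = 690.54 tonne/day.
glycerol fraction = 609.47/690.54 = 0.883.

0.883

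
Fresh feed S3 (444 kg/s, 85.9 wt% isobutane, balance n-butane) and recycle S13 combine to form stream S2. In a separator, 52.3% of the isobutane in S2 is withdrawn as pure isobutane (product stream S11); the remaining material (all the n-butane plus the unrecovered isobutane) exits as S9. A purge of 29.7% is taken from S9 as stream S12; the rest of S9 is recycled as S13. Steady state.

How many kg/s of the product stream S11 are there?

isobutane in S2: m_A = 444×0.859 + (1−0.297)·(1−0.523)·m_A, so m_A = 381.4/0.6647 = 573.81 kg/s.
Product S11 = 0.523×573.81 = 300.1 kg/s.

300.1 kg/s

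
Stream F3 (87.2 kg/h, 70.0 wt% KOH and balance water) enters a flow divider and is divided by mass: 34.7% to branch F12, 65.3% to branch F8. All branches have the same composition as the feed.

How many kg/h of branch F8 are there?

56.94 kg/h

Branch F8 flow = 0.653×87.2 = 56.942 kg/h.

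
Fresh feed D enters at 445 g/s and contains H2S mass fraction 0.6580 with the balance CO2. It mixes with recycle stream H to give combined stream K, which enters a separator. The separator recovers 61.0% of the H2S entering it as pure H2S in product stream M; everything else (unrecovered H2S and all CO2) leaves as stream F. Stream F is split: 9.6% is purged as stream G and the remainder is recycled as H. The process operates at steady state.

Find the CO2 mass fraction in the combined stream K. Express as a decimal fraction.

CO2 enters only via D and leaves only via the purge: 445×0.342 = 0.096×(CO2 in F), and the separator passes all CO2, so CO2 in K = CO2 in F = 1585.3 g/s.
H2S in K: m_A = 445×0.658 + (1−0.096)·(1−0.610)·m_A, so m_A = 292.81/0.6474 = 452.26 g/s.
K = 452.26 + 1585.3 = 2037.6 g/s.
CO2 fraction in K = 1585.3/2037.6 = 0.7780.

0.7780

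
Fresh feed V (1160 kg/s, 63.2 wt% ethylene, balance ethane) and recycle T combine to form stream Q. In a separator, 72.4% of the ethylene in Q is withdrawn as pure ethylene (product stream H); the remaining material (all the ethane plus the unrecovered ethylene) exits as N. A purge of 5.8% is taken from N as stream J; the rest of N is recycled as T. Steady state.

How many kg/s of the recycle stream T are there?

7191 kg/s

ethane enters only via V and leaves only via the purge: 1160×0.368 = 0.058×(ethane in N), and the separator passes all ethane, so ethane in Q = ethane in N = 7360 kg/s.
ethylene in Q: m_A = 1160×0.632 + (1−0.058)·(1−0.724)·m_A, so m_A = 733.12/0.7400 = 990.69 kg/s.
N = (1−0.724)×990.69 + 7360 = 7633.4 kg/s.
Recycle T = (1−0.058)×7633.4 = 7190.7 kg/s.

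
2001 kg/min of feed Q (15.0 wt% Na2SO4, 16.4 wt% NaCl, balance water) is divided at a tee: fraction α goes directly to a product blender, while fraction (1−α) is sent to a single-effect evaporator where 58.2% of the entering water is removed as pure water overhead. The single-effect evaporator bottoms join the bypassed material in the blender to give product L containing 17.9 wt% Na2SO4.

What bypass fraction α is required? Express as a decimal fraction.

All 2001×0.150 = 300.15 kg/min of Na2SO4 reaches L, so L = 300.15/0.179 = 1676.8 kg/min and vapour = 324.18 kg/min.
The evaporator receives (1−α)·2001 of feed at 0.686 water and removes 0.582 of that water:
0.582×0.686×(1−α)×2001 = 324.18
(1−α) = 324.18/798.9 = 0.4058;  α = 0.5942.

0.594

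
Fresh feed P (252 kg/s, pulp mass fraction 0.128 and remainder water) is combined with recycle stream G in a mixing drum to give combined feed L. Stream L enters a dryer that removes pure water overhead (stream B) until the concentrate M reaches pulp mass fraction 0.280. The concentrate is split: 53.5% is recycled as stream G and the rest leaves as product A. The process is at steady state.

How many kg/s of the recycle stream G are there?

Overall pulp balance (none leaves overhead): pulp in fresh feed = pulp in product, i.e. 252×0.128 = (1−0.535)·M·0.280.
M = 32.256/(0.280×0.465) = 247.74 kg/s.
Recycle G = 0.535×247.74 = 132.54 kg/s.

132.5 kg/s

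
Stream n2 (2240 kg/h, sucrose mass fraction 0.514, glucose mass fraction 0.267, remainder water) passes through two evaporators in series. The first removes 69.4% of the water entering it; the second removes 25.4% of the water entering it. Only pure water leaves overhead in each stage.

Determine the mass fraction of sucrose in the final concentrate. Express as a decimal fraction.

water in feed = 2240×0.219 = 490.56 kg/h.
After stage 1: water left = (1−0.694)×490.56 = 150.11; stream total = 1899.6 kg/h.
After stage 2: water left = (1−0.254)×150.11 = 111.98; final concentrate = 1861.4 kg/h.
sucrose fraction = 1151.4/1861.4 = 0.619.

0.619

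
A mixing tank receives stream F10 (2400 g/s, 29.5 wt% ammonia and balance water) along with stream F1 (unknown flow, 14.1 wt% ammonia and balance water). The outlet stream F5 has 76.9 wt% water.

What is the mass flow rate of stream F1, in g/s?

1707 g/s

Let F1 be the unknown flow. Total out = 2400 + F1.
water balance: 1692 + 0.859·F1 = 0.769·(2400 + F1)
(0.859 − 0.769)·F1 = 0.769×2400 − 1692 = 153.6
F1 = 153.6 / 0.090 = 1706.7 g/s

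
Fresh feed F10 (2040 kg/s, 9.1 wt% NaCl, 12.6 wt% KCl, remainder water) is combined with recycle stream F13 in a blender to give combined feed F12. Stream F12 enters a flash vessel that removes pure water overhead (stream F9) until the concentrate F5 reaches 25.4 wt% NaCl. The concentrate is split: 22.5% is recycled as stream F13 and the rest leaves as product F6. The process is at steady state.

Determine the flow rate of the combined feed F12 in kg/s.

2252 kg/s

Overall NaCl balance (none leaves overhead): NaCl in fresh feed = NaCl in product, i.e. 2040×0.091 = (1−0.225)·F5·0.254.
F5 = 185.64/(0.254×0.775) = 943.05 kg/s.
Recycle F13 = 0.225×943.05 = 212.19 kg/s.
Combined feed F12 = 2040 + 212.19 = 2252.2 kg/s.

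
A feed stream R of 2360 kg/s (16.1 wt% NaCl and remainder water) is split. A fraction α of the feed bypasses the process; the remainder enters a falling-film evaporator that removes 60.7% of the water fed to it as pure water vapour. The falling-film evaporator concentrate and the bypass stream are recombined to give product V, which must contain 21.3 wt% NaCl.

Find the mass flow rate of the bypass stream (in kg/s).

All 2360×0.161 = 379.96 kg/s of NaCl reaches V, so V = 379.96/0.213 = 1783.8 kg/s and vapour = 576.15 kg/s.
The evaporator receives (1−α)·2360 of feed at 0.839 water and removes 0.607 of that water:
0.607×0.839×(1−α)×2360 = 576.15
(1−α) = 576.15/1201.9 = 0.4794;  α = 0.5206.
Bypass flow = 0.5206×2360 = 1228.7 kg/s.

1229 kg/s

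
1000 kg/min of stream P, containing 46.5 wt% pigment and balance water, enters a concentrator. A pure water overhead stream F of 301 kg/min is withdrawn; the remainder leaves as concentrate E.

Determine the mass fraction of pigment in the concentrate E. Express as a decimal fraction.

pigment is not removed: 1000×0.465 = 465 kg/min of pigment enters E.
Concentrate = 1000 − 301 = 699 kg/min.
Mass fraction = 465/699 = 0.665.

0.665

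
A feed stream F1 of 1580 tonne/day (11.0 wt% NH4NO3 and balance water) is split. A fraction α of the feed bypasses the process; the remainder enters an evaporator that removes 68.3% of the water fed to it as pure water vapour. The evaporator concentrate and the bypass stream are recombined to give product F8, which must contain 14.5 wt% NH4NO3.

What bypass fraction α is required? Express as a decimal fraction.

0.603

All 1580×0.110 = 173.8 tonne/day of NH4NO3 reaches F8, so F8 = 173.8/0.145 = 1198.6 tonne/day and vapour = 381.38 tonne/day.
The evaporator receives (1−α)·1580 of feed at 0.890 water and removes 0.683 of that water:
0.683×0.890×(1−α)×1580 = 381.38
(1−α) = 381.38/960.43 = 0.3971;  α = 0.6029.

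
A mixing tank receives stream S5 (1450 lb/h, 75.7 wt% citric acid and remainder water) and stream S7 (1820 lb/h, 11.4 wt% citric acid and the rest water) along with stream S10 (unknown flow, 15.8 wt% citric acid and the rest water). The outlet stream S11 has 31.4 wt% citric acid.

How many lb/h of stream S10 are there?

Let S10 be the unknown flow. Total out = 3270 + S10.
citric acid balance: 1305.1 + 0.158·S10 = 0.314·(3270 + S10)
(0.158 − 0.314)·S10 = 0.314×3270 − 1305.1 = -278.35
S10 = -278.35 / -0.156 = 1784.3 lb/h

1784 lb/h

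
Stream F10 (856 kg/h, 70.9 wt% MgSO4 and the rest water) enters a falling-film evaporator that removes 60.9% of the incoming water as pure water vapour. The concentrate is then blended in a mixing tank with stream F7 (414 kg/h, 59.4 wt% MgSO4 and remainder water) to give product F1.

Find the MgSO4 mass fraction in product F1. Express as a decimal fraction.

Vapour removed = 0.609×0.291×856 = 151.7 kg/h; concentrate = 704.3 kg/h.
MgSO4 reaching the mixer = 606.9 (from concentrate) + 414×0.594 = 852.82 kg/h.
Product flow = 704.3 + 414 = 1118.3 kg/h; MgSO4 fraction = 0.763.

0.763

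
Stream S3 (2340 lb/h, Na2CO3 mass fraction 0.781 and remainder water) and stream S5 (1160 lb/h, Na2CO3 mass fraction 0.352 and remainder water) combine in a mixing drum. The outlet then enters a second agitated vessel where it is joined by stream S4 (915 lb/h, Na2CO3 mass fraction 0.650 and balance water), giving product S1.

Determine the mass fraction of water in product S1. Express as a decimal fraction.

Overall, product flow = 4415 lb/h.
water in = 2340×0.219 + 1160×0.648 + 915×0.350 = 1584.4 lb/h.
water fraction in S1 = 0.359.

0.359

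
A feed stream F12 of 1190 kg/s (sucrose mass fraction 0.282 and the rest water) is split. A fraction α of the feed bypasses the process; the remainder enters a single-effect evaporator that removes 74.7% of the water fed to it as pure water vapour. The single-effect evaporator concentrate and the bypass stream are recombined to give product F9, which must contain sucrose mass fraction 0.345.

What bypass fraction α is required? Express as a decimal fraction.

All 1190×0.282 = 335.58 kg/s of sucrose reaches F9, so F9 = 335.58/0.345 = 972.7 kg/s and vapour = 217.3 kg/s.
The evaporator receives (1−α)·1190 of feed at 0.718 water and removes 0.747 of that water:
0.747×0.718×(1−α)×1190 = 217.3
(1−α) = 217.3/638.25 = 0.3405;  α = 0.6595.

0.660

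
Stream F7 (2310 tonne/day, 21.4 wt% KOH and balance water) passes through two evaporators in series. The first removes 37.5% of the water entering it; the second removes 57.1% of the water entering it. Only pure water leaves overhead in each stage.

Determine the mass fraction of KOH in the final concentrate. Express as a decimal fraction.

0.504

water in feed = 2310×0.786 = 1815.7 tonne/day.
After stage 1: water left = (1−0.375)×1815.7 = 1134.8; stream total = 1629.1 tonne/day.
After stage 2: water left = (1−0.571)×1134.8 = 486.82; final concentrate = 981.16 tonne/day.
KOH fraction = 494.34/981.16 = 0.504.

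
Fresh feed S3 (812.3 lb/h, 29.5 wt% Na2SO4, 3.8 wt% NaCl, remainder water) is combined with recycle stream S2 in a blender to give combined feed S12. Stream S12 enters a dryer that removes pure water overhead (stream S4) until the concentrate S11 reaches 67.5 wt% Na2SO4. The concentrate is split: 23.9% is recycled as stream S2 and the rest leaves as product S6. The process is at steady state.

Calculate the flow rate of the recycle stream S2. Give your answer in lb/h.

Overall Na2SO4 balance (none leaves overhead): Na2SO4 in fresh feed = Na2SO4 in product, i.e. 812.3×0.295 = (1−0.239)·S11·0.675.
S11 = 239.63/(0.675×0.761) = 466.5 lb/h.
Recycle S2 = 0.239×466.5 = 111.49 lb/h.

111.5 lb/h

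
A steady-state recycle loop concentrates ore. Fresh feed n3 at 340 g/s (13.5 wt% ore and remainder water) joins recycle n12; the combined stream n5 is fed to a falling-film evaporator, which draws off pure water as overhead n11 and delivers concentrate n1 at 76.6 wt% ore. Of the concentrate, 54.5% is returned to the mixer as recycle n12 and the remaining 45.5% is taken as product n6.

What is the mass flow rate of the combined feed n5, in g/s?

411.8 g/s

Overall ore balance (none leaves overhead): ore in fresh feed = ore in product, i.e. 340×0.135 = (1−0.545)·n1·0.766.
n1 = 45.9/(0.766×0.455) = 131.7 g/s.
Recycle n12 = 0.545×131.7 = 71.774 g/s.
Combined feed n5 = 340 + 71.774 = 411.77 g/s.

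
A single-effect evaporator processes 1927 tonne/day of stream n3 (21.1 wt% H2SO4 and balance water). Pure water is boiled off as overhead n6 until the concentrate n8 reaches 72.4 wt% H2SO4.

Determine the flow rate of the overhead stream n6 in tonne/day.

1365 tonne/day

H2SO4 is conserved: 1927×0.211 = 406.6 tonne/day all reports to the concentrate.
Concentrate = 406.6/(target fraction) = 561.6 tonne/day.
Overhead = 1927 − 561.6 = 1365.4 tonne/day.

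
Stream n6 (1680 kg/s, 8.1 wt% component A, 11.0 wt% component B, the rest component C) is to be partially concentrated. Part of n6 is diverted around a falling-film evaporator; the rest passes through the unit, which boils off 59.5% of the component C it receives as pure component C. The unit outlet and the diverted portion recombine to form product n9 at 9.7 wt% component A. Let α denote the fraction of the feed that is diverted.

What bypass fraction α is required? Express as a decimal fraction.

All 1680×0.081 = 136.08 kg/s of component A reaches n9, so n9 = 136.08/0.097 = 1402.9 kg/s and vapour = 277.11 kg/s.
The evaporator receives (1−α)·1680 of feed at 0.809 component C and removes 0.595 of that component C:
0.595×0.809×(1−α)×1680 = 277.11
(1−α) = 277.11/808.68 = 0.3427;  α = 0.6573.

0.657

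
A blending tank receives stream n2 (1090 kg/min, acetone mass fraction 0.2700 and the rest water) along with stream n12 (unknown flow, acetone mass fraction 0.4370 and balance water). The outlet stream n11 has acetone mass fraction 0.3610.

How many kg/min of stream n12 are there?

Let n12 be the unknown flow. Total out = 1090 + n12.
acetone balance: 294.3 + 0.437·n12 = 0.361·(1090 + n12)
(0.437 − 0.361)·n12 = 0.361×1090 − 294.3 = 99.19
n12 = 99.19 / 0.076 = 1305.1 kg/min

1305 kg/min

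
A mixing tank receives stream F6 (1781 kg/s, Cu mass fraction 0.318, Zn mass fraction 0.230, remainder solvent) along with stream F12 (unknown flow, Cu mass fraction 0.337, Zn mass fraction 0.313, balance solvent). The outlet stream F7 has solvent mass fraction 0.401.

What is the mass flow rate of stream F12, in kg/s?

1781 kg/s

Let F12 be the unknown flow. Total out = 1781 + F12.
solvent balance: 805.01 + 0.350·F12 = 0.401·(1781 + F12)
(0.350 − 0.401)·F12 = 0.401×1781 − 805.01 = -90.831
F12 = -90.831 / -0.051 = 1781 kg/s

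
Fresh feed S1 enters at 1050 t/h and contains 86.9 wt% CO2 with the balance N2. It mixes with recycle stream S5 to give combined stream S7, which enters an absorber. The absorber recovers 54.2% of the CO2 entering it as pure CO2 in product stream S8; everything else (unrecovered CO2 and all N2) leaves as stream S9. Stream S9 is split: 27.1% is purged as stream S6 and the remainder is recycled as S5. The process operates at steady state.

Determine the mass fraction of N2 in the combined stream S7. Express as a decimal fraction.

N2 enters only via S1 and leaves only via the purge: 1050×0.131 = 0.271×(N2 in S9), and the absorber passes all N2, so N2 in S7 = N2 in S9 = 507.56 t/h.
CO2 in S7: m_A = 1050×0.869 + (1−0.271)·(1−0.542)·m_A, so m_A = 912.45/0.6661 = 1369.8 t/h.
S7 = 1369.8 + 507.56 = 1877.4 t/h.
N2 fraction in S7 = 507.56/1877.4 = 0.270.

0.270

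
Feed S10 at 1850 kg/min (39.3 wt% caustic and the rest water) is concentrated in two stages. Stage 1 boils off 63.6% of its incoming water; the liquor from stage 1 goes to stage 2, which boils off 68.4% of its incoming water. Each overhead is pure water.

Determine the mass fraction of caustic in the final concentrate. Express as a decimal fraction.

0.849

water in feed = 1850×0.607 = 1123 kg/min.
After stage 1: water left = (1−0.636)×1123 = 408.75; stream total = 1135.8 kg/min.
After stage 2: water left = (1−0.684)×408.75 = 129.17; final concentrate = 856.22 kg/min.
caustic fraction = 727.05/856.22 = 0.849.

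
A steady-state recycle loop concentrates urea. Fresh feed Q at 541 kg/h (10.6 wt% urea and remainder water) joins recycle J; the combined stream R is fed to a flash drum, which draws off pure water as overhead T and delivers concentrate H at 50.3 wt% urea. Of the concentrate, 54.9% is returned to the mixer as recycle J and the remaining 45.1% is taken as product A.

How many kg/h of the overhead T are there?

Overall urea balance (none leaves overhead): urea in fresh feed = urea in product, i.e. 541×0.106 = (1−0.549)·H·0.503.
H = 57.346/(0.503×0.451) = 252.79 kg/h.
Recycle J = 0.549×252.79 = 138.78 kg/h.
Combined feed R = 541 + 138.78 = 679.78 kg/h.
Overhead T = R − H = 679.78 − 252.79 = 426.99 kg/h.

427 kg/h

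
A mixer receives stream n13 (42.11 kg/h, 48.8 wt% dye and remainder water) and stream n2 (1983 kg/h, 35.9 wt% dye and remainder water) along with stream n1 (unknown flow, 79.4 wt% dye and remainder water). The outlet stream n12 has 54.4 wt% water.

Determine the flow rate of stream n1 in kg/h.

565.1 kg/h

Let n1 be the unknown flow. Total out = 2025.1 + n1.
water balance: 1292.7 + 0.206·n1 = 0.544·(2025.1 + n1)
(0.206 − 0.544)·n1 = 0.544×2025.1 − 1292.7 = -191
n1 = -191 / -0.338 = 565.1 kg/h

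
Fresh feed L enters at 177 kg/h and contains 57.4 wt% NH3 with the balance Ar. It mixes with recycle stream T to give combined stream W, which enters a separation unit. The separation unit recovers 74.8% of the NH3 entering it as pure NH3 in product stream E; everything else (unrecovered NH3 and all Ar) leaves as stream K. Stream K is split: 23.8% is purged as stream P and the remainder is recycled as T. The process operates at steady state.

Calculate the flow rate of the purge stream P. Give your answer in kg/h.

Ar enters only via L and leaves only via the purge: 177×0.426 = 0.238×(Ar in K), and the separation unit passes all Ar, so Ar in W = Ar in K = 316.82 kg/h.
NH3 in W: m_A = 177×0.574 + (1−0.238)·(1−0.748)·m_A, so m_A = 101.6/0.8080 = 125.74 kg/h.
K = (1−0.748)×125.74 + 316.82 = 348.5 kg/h.
Purge P = 0.238×348.5 = 82.944 kg/h.

82.94 kg/h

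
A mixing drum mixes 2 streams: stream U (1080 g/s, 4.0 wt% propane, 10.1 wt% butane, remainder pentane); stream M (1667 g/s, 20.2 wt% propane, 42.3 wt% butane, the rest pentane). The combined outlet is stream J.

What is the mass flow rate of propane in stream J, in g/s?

379.9 g/s

propane out = propane in = 1080×0.040 + 1667×0.202 = 379.93 g/s.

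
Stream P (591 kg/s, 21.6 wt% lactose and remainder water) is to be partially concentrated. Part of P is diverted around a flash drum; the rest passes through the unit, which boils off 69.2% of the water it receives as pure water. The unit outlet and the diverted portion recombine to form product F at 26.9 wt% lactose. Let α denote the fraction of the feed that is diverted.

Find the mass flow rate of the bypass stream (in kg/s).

All 591×0.216 = 127.66 kg/s of lactose reaches F, so F = 127.66/0.269 = 474.56 kg/s and vapour = 116.44 kg/s.
The evaporator receives (1−α)·591 of feed at 0.784 water and removes 0.692 of that water:
0.692×0.784×(1−α)×591 = 116.44
(1−α) = 116.44/320.63 = 0.3632;  α = 0.6368.
Bypass flow = 0.6368×591 = 376.37 kg/s.

376.4 kg/s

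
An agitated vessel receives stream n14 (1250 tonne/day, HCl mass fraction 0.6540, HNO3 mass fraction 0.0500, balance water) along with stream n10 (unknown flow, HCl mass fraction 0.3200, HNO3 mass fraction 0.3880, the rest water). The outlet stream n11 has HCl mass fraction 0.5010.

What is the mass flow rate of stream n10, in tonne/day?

Let n10 be the unknown flow. Total out = 1250 + n10.
HCl balance: 817.5 + 0.320·n10 = 0.501·(1250 + n10)
(0.320 − 0.501)·n10 = 0.501×1250 − 817.5 = -191.25
n10 = -191.25 / -0.181 = 1056.6 tonne/day

1057 tonne/day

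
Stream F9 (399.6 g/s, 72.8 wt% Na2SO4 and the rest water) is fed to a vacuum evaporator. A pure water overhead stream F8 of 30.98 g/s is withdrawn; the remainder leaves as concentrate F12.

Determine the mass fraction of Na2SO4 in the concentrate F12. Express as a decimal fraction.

Na2SO4 is not removed: 399.6×0.728 = 290.91 g/s of Na2SO4 enters F12.
Concentrate = 399.6 − 30.98 = 368.62 g/s.
Mass fraction = 290.91/368.62 = 0.7892.

0.7892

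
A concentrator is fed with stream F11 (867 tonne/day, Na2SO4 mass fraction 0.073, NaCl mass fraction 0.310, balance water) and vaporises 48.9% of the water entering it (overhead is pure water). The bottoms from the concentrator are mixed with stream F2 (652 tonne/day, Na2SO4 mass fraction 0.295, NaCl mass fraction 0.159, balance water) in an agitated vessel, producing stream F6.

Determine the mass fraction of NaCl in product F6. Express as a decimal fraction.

Vapour removed = 0.489×0.617×867 = 261.59 tonne/day; concentrate = 605.41 tonne/day.
NaCl reaching the mixer = 268.77 (from concentrate) + 652×0.159 = 372.44 tonne/day.
Product flow = 605.41 + 652 = 1257.4 tonne/day; NaCl fraction = 0.296.

0.296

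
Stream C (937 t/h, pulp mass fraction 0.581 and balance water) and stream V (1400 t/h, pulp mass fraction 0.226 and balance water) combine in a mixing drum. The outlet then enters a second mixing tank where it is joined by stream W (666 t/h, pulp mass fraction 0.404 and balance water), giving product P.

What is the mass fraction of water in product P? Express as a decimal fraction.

0.624

Overall, product flow = 3003 t/h.
water in = 937×0.419 + 1400×0.774 + 666×0.596 = 1873.1 t/h.
water fraction in P = 0.624.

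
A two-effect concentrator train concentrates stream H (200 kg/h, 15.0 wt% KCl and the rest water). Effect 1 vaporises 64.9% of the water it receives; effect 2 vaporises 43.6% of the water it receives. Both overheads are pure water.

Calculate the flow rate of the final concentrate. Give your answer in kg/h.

63.65 kg/h

water in feed = 200×0.850 = 170 kg/h.
After stage 1: water left = (1−0.649)×170 = 59.67; stream total = 89.67 kg/h.
After stage 2: water left = (1−0.436)×59.67 = 33.654; final concentrate = 63.654 kg/h.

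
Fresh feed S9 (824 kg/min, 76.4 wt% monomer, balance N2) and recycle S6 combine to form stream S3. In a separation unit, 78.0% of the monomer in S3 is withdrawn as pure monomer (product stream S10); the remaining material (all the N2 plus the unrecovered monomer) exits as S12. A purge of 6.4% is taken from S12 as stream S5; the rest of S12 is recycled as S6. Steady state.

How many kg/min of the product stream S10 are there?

monomer in S3: m_A = 824×0.764 + (1−0.064)·(1−0.780)·m_A, so m_A = 629.54/0.7941 = 792.79 kg/min.
Product S10 = 0.780×792.79 = 618.37 kg/min.

618.4 kg/min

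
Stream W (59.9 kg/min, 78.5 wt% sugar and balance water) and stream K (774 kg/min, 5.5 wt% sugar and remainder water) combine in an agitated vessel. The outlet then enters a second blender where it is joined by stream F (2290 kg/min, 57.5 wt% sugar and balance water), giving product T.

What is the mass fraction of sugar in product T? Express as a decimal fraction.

Overall, product flow = 3123.9 kg/min.
sugar in = 59.9×0.785 + 774×0.055 + 2290×0.575 = 1406.3 kg/min.
sugar fraction in T = 0.4502.

0.4502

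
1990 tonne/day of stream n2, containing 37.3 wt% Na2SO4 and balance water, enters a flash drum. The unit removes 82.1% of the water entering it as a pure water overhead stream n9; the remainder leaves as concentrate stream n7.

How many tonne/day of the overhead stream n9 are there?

1024 tonne/day

water entering = 1990×0.627 = 1247.7 tonne/day; overhead removed = 0.821×1247.7 = 1024.4 tonne/day.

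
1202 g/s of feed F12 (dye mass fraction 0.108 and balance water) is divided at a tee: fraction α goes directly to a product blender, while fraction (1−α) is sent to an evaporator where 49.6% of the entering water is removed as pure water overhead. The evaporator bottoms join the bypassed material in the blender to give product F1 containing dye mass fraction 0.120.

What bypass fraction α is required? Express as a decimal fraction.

All 1202×0.108 = 129.82 g/s of dye reaches F1, so F1 = 129.82/0.120 = 1081.8 g/s and vapour = 120.2 g/s.
The evaporator receives (1−α)·1202 of feed at 0.892 water and removes 0.496 of that water:
0.496×0.892×(1−α)×1202 = 120.2
(1−α) = 120.2/531.8 = 0.2260;  α = 0.7740.

0.774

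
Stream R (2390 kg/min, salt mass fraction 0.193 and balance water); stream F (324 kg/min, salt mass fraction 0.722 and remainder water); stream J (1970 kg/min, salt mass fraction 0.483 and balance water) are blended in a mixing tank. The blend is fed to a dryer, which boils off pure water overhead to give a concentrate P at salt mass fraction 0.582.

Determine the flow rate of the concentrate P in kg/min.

2829 kg/min

salt entering = 2390×0.193 + 324×0.722 + 1970×0.483 = 1646.7 kg/min.
All salt reports to P, so P = 1646.7/0.582 = 2829.4 kg/min.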